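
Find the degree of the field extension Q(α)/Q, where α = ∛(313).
[Q(α):Q] = 3

The minimal polynomial of α is x^3 - 313, irreducible over Q since 313 is not a perfect cube (so x^3 - 313 has no rational root). Hence [Q(α):Q] = deg(m_α) = 3.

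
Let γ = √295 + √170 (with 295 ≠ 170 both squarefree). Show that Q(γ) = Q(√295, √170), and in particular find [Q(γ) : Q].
[Q(γ) : Q] = 4 (equivalently, Q(γ) = Q(√295, √170))

Obviously Q(γ) ⊆ Q(√295, √170), and [Q(√295, √170):Q] = 4 (since 295, 170 are distinct squarefree integers > 1 with 50150 not a perfect square). To show equality we compute the minimal polynomial of γ. From γ = √295 + √170: γ^2 = 295 + 2√(50150) + 170 = 465 + 2√(50150), so γ^2 - 465 = 2√(50150); squaring, (γ^2 - 465)^2 = 4·50150, i.e. γ^4 - 930γ^2 + 216225 - 200600 = 0, i.e. γ^4 - 930γ^2 + 15625 = 0. So γ is a root of x^4 - 930x^2 + 15625. This polynomial is irreducible over Q: it has no rational root (each ±√295 ± √170 is irrational), and any factorization into two quadratics over Q would force √(50150) ∈ Q (pairing opposite roots) or √295, √170 ∈ Q (other pairings), all impossible. Hence [Q(γ):Q] = 4 = [Q(√295, √170):Q], so Q(γ) = Q(√295, √170).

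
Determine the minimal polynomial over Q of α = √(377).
m_α(x) = x^2 - 377

α satisfies α^2 - 377 = 0, so x^2 - 377 annihilates α. Since d = 377 is squarefree and ≠ 1, it is not a perfect square in Q, so x^2 - 377 has no rational root and is therefore irreducible over Q (a degree-2 polynomial over a field is irreducible iff it has no root). Hence m_α(x) = x^2 - 377.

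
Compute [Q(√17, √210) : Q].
[Q(√17, √210) : Q] = 4

[Q(√17):Q] = 2 (min poly x^2 - 17, irreducible since 17 is squarefree > 1). For the top step, suppose √210 ∈ Q(√17), say √210 = c + d√17 with c, d ∈ Q. Squaring: 210 = c^2 + 17d^2 + 2cd√17. Since √17 ∉ Q this forces 2cd = 0. If d = 0 then √210 = c ∈ Q, contradicting 210 squarefree > 1. If c = 0 then 210 = 17d^2, so 17·210 = (17d)^2 is a perfect square in Q — but 17·210 = 3570 is not a perfect square (since 17 and 210 are distinct squarefree integers). Contradiction. Hence √210 ∉ Q(√17), so x^2 - 210 stays irreducible over Q(√17) and [Q(√17, √210) : Q(√17)] = 2. By the tower law, [Q(√17, √210) : Q] = 2 · 2 = 4.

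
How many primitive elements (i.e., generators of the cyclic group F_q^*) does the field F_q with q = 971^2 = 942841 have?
There are φ(942840) = 248832 primitive elements

F_q^* is cyclic of order q - 1 = 942840. A cyclic group of order m has exactly φ(m) generators. Here m = 942840 = 2^3 · 3^5 · 5 · 97, so the number of primitive elements is φ(942840) = 248832.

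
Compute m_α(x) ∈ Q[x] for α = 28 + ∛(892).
m_α(x) = x^3 - 84x^2 + 2352x - 22844

Set β = α - 28 = ∛(892), so β^3 = 892. Then (α - 28)^3 - 892 = 0, i.e. α is a root of g(x) = (x - 28)^3 - 892 = x^3 - 84x^2 + 2352x - 22844. Since g(x) = h(x - 28) where h(x) = x^3 - 892, and h is irreducible over Q (because 892 is not a perfect cube, so h has no rational root, and a monic cubic with no rational root is irreducible), g is also irreducible (irreducibility is preserved under the substitution x → x - 28). Hence m_α(x) = x^3 - 84x^2 + 2352x - 22844.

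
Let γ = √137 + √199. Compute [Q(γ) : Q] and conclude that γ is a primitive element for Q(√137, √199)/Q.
[Q(γ) : Q] = 4 (equivalently, Q(γ) = Q(√137, √199))

Obviously Q(γ) ⊆ Q(√137, √199), and [Q(√137, √199):Q] = 4 (since 137, 199 are distinct squarefree integers > 1 with 27263 not a perfect square). To show equality we compute the minimal polynomial of γ. From γ = √137 + √199: γ^2 = 137 + 2√(27263) + 199 = 336 + 2√(27263), so γ^2 - 336 = 2√(27263); squaring, (γ^2 - 336)^2 = 4·27263, i.e. γ^4 - 672γ^2 + 112896 - 109052 = 0, i.e. γ^4 - 672γ^2 + 3844 = 0. So γ is a root of x^4 - 672x^2 + 3844. This polynomial is irreducible over Q: it has no rational root (each ±√137 ± √199 is irrational), and any factorization into two quadratics over Q would force √(27263) ∈ Q (pairing opposite roots) or √137, √199 ∈ Q (other pairings), all impossible. Hence [Q(γ):Q] = 4 = [Q(√137, √199):Q], so Q(γ) = Q(√137, √199).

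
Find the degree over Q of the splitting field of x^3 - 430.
[K : Q] = 6

The roots of x^3 - 430 are ∛430, ω∛430, ω^2∛430 where ω = e^(2πi/3) is a primitive cube root of unity, so K = Q(∛430, ω). Now [Q(∛430):Q] = 3 (since 430 is not a perfect cube, x^3 - 430 is irreducible) and [Q(ω):Q] = 2. Both 2 and 3 divide [K:Q], and [K:Q] ≤ 3·2 = 6, so [K:Q] = 6. (Equivalently: Q(∛430) ⊂ R but ω ∉ R, so [K : Q(∛430)] = 2.)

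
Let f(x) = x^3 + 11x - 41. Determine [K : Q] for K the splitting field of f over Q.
[K : Q] = 6

By the rational root test, any rational root of the monic integer polynomial f(x) = x^3 + 11x - 41 must be an integer dividing the constant term -41, i.e. one of ±{1, 41}. Evaluating: f(1) = -29, f(-1) = -53, f(41) = 69331, f(-41) = -69413; none is 0, so f has no rational root and is therefore irreducible over Q (a cubic with no linear factor over a field is irreducible). For an irreducible cubic, the Galois group is A_3 or S_3 according as the discriminant disc(f) = -4a^3 - 27b^2 = -4·(11)^3 - 27·(-41)^2 = -50711 is or is not a square in Q. Here disc(f) = -50711 is not a perfect square in Q, so the Galois group of f over Q is not contained in A_3 and must be all of S_3. The splitting field has degree |S_3| = 6 over Q, so [K : Q] = 6.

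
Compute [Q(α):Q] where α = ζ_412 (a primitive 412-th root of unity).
[Q(α):Q] = 204

The minimal polynomial of ζ_412 over Q is the 412-th cyclotomic polynomial Φ_412(x), which is irreducible over Q and has degree φ(412) = 204. Hence [Q(α):Q] = φ(412) = 204.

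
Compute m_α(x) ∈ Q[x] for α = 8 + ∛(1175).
m_α(x) = x^3 - 24x^2 + 192x - 1687

Set β = α - 8 = ∛(1175), so β^3 = 1175. Then (α - 8)^3 - 1175 = 0, i.e. α is a root of g(x) = (x - 8)^3 - 1175 = x^3 - 24x^2 + 192x - 1687. Since g(x) = h(x - 8) where h(x) = x^3 - 1175, and h is irreducible over Q (because 1175 is not a perfect cube, so h has no rational root, and a monic cubic with no rational root is irreducible), g is also irreducible (irreducibility is preserved under the substitution x → x - 8). Hence m_α(x) = x^3 - 24x^2 + 192x - 1687.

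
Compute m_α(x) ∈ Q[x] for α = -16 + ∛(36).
m_α(x) = x^3 + 48x^2 + 768x + 4060

Set β = α + 16 = ∛(36), so β^3 = 36. Then (α + 16)^3 - 36 = 0, i.e. α is a root of g(x) = (x + 16)^3 - 36 = x^3 + 48x^2 + 768x + 4060. Since g(x) = h(x + 16) where h(x) = x^3 - 36, and h is irreducible over Q (because 36 is not a perfect cube, so h has no rational root, and a monic cubic with no rational root is irreducible), g is also irreducible (irreducibility is preserved under the substitution x → x + 16). Hence m_α(x) = x^3 + 48x^2 + 768x + 4060.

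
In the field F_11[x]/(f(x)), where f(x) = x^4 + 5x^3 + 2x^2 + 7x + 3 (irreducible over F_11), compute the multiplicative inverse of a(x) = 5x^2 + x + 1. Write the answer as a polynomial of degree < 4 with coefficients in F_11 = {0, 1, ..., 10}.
a(x)^(-1) ≡ 5x^3 + 10x^2 + 3x (mod f(x))

Since f is irreducible over F_11, F_11[x]/(f) is a field and a(x) ≠ 0 has an inverse. Apply the extended Euclidean algorithm to f(x) and a(x) in F_11[x]: f(x) = (9x^2 + 8x + 8)·a(x) + (2x + 6);  a(x) = (8x + 4)·(2x + 6) + (10). The last nonzero remainder is the constant 10 = gcd(f, a) in F_11. Back-substituting through the division chain expresses 10 = s(x)·a(x) + t(x)·f(x) with s(x) ≡ 6x^3 + x^2 + 8x (mod f), so (6x^3 + x^2 + 8x)·a(x) ≡ 10 (mod f). Multiplying by 10^(-1) ≡ 10 in F_11 gives a(x)^(-1) ≡ 10·(6x^3 + x^2 + 8x) ≡ 5x^3 + 10x^2 + 3x (mod f). Check: (5x^2 + x + 1)·(5x^3 + 10x^2 + 3x) = 3x^5 + 8x^3 + 2x^2 + 3x ≡ 1 (mod x^4 + 5x^3 + 2x^2 + 7x + 3).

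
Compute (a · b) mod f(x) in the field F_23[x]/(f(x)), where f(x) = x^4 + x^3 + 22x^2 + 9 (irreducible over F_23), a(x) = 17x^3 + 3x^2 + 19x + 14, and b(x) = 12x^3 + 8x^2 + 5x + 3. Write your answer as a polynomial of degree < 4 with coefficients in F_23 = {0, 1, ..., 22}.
a · b ≡ 11x^3 + 11x^2 + x + 14 (mod f(x))

Multiply in F_23[x]: a(x)·b(x) = (17x^3 + 3x^2 + 19x + 14)·(12x^3 + 8x^2 + 5x + 3) = 20x^6 + 11x^5 + 15x^4 + 18x^3 + 9x^2 + 12x + 19. This has degree ≥ 4, so divide by f(x) over F_23: 20x^6 + 11x^5 + 15x^4 + 18x^3 + 9x^2 + 12x + 19 = (20x^2 + 14x + 21)·(x^4 + x^3 + 22x^2 + 9) + (11x^3 + 11x^2 + x + 14). Hence a·b ≡ 11x^3 + 11x^2 + x + 14 (mod f). (F_23[x]/(f) is a field with 23^4 = 279841 elements since f is irreducible of degree 4.)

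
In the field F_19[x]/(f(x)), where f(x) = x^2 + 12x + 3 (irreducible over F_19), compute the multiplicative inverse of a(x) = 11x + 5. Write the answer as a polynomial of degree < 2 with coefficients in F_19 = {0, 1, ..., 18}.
a(x)^(-1) ≡ 5x + 18 (mod f(x))

Since f is irreducible over F_19, F_19[x]/(f) is a field and a(x) ≠ 0 has an inverse. Apply the extended Euclidean algorithm to f(x) and a(x) in F_19[x]: f(x) = (7x + 10)·a(x) + (10). The last nonzero remainder is the constant 10 = gcd(f, a) in F_19. Back-substituting through the division chain expresses 10 = s(x)·a(x) + t(x)·f(x) with s(x) ≡ 12x + 9 (mod f), so (12x + 9)·a(x) ≡ 10 (mod f). Multiplying by 10^(-1) ≡ 2 in F_19 gives a(x)^(-1) ≡ 2·(12x + 9) ≡ 5x + 18 (mod f). Check: (11x + 5)·(5x + 18) = 17x^2 + 14x + 14 ≡ 1 (mod x^2 + 12x + 3).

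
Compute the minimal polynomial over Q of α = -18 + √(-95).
m_α(x) = x^2 + 36x + 419

From α + 18 = √(-95), squaring gives (α + 18)^2 = -95, i.e. α^2 + 36α + 324 = -95, so α^2 + 36α + 419 = 0. The discriminant of x^2 + 36x + 419 is (36)^2 - 4·(419) = 1296 - 1676 = -380, and 4·(-95) is not a perfect square in Q since -95 is squarefree and ≠ 1. Hence x^2 + 36x + 419 is irreducible over Q and is the minimal polynomial of α.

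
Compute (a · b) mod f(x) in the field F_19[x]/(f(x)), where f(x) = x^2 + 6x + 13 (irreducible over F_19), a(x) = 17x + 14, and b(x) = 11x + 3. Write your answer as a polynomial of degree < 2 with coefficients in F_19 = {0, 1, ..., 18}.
a · b ≡ 14x + 5 (mod f(x))

Multiply in F_19[x]: a(x)·b(x) = (17x + 14)·(11x + 3) = 16x^2 + 15x + 4. This has degree ≥ 2, so divide by f(x) over F_19: 16x^2 + 15x + 4 = (16)·(x^2 + 6x + 13) + (14x + 5). Hence a·b ≡ 14x + 5 (mod f). (F_19[x]/(f) is a field with 19^2 = 361 elements since f is irreducible of degree 2.)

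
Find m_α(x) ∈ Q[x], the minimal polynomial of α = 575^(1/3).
m_α(x) = x^3 - 575

α satisfies α^3 = 575, so x^3 - 575 annihilates α. By the rational root test, a rational root p/q (in lowest terms) of x^3 - 575 would satisfy p^3 = 575 q^3, forcing q = 1 and p^3 = 575; but 575 is not a perfect cube, contradiction. A monic cubic over Q with no rational root is irreducible (any nontrivial factorization would include a linear factor). Hence x^3 - 575 is the minimal polynomial of α, and in particular [Q(α):Q] = 3.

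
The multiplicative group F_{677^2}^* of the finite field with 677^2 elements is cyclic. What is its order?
|F_{677^2}^*| = 458328

F_{677^2} has 677^2 = 458329 elements; its multiplicative group consists of all nonzero elements, so |F_{677^2}^*| = 458329 - 1 = 458328. (It is cyclic since any finite subgroup of the multiplicative group of a field is cyclic.)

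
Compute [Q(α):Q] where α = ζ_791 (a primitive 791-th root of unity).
[Q(α):Q] = 672

The minimal polynomial of ζ_791 over Q is the 791-th cyclotomic polynomial Φ_791(x), which is irreducible over Q and has degree φ(791) = 672. Hence [Q(α):Q] = φ(791) = 672.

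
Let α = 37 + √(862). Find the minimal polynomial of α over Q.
m_α(x) = x^2 - 74x + 507

From α - 37 = √(862), squaring gives (α - 37)^2 = 862, i.e. α^2 - 74α + 1369 = 862, so α^2 - 74α + 507 = 0. The discriminant of x^2 - 74x + 507 is (-74)^2 - 4·(507) = 5476 - 2028 = 3448, and 4·(862) is not a perfect square in Q since 862 is squarefree and ≠ 1. Hence x^2 - 74x + 507 is irreducible over Q and is the minimal polynomial of α.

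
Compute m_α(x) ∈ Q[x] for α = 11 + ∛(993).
m_α(x) = x^3 - 33x^2 + 363x - 2324

Set β = α - 11 = ∛(993), so β^3 = 993. Then (α - 11)^3 - 993 = 0, i.e. α is a root of g(x) = (x - 11)^3 - 993 = x^3 - 33x^2 + 363x - 2324. Since g(x) = h(x - 11) where h(x) = x^3 - 993, and h is irreducible over Q (because 993 is not a perfect cube, so h has no rational root, and a monic cubic with no rational root is irreducible), g is also irreducible (irreducibility is preserved under the substitution x → x - 11). Hence m_α(x) = x^3 - 33x^2 + 363x - 2324.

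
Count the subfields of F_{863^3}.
F_{863^3} has 2 subfields

The subfields of F_{p^n} are exactly the fields F_{p^d} for d | n (each is the fixed field of the unique index-d subgroup of Gal(F_{p^n}/F_p) ≅ Z/nZ). The divisors of n = 3 are {1, 3}, giving 2 subfields: F_{863^1}, F_{863^3}.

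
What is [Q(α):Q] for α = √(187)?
[Q(α):Q] = 2

[Q(α):Q] equals the degree of the minimal polynomial of α. Here α^2 = 187 and x^2 - 187 is irreducible (d = 187 is squarefree, ≠ 1, hence not a square), so deg(m_α) = 2. Thus [Q(α):Q] = 2.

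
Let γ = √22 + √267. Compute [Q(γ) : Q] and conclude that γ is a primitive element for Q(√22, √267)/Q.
[Q(γ) : Q] = 4 (equivalently, Q(γ) = Q(√22, √267))

Obviously Q(γ) ⊆ Q(√22, √267), and [Q(√22, √267):Q] = 4 (since 22, 267 are distinct squarefree integers > 1 with 5874 not a perfect square). To show equality we compute the minimal polynomial of γ. From γ = √22 + √267: γ^2 = 22 + 2√(5874) + 267 = 289 + 2√(5874), so γ^2 - 289 = 2√(5874); squaring, (γ^2 - 289)^2 = 4·5874, i.e. γ^4 - 578γ^2 + 83521 - 23496 = 0, i.e. γ^4 - 578γ^2 + 60025 = 0. So γ is a root of x^4 - 578x^2 + 60025. This polynomial is irreducible over Q: it has no rational root (each ±√22 ± √267 is irrational), and any factorization into two quadratics over Q would force √(5874) ∈ Q (pairing opposite roots) or √22, √267 ∈ Q (other pairings), all impossible. Hence [Q(γ):Q] = 4 = [Q(√22, √267):Q], so Q(γ) = Q(√22, √267).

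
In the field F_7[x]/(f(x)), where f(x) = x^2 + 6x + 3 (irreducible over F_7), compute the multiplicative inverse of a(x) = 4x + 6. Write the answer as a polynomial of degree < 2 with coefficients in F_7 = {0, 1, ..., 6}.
a(x)^(-1) ≡ x + 1 (mod f(x))

Since f is irreducible over F_7, F_7[x]/(f) is a field and a(x) ≠ 0 has an inverse. Apply the extended Euclidean algorithm to f(x) and a(x) in F_7[x]: f(x) = (2x + 2)·a(x) + (5). The last nonzero remainder is the constant 5 = gcd(f, a) in F_7. Back-substituting through the division chain expresses 5 = s(x)·a(x) + t(x)·f(x) with s(x) ≡ 5x + 5 (mod f), so (5x + 5)·a(x) ≡ 5 (mod f). Multiplying by 5^(-1) ≡ 3 in F_7 gives a(x)^(-1) ≡ 3·(5x + 5) ≡ x + 1 (mod f). Check: (4x + 6)·(x + 1) = 4x^2 + 3x + 6 ≡ 1 (mod x^2 + 6x + 3).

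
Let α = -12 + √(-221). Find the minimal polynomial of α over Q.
m_α(x) = x^2 + 24x + 365

From α + 12 = √(-221), squaring gives (α + 12)^2 = -221, i.e. α^2 + 24α + 144 = -221, so α^2 + 24α + 365 = 0. The discriminant of x^2 + 24x + 365 is (24)^2 - 4·(365) = 576 - 1460 = -884, and 4·(-221) is not a perfect square in Q since -221 is squarefree and ≠ 1. Hence x^2 + 24x + 365 is irreducible over Q and is the minimal polynomial of α.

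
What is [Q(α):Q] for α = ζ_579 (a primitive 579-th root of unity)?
[Q(α):Q] = 384

The minimal polynomial of ζ_579 over Q is the 579-th cyclotomic polynomial Φ_579(x), which is irreducible over Q and has degree φ(579) = 384. Hence [Q(α):Q] = φ(579) = 384.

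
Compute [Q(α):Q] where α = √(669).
[Q(α):Q] = 2

[Q(α):Q] equals the degree of the minimal polynomial of α. Here α^2 = 669 and x^2 - 669 is irreducible (d = 669 is squarefree, ≠ 1, hence not a square), so deg(m_α) = 2. Thus [Q(α):Q] = 2.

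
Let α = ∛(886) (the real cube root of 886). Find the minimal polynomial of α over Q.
m_α(x) = x^3 - 886

α satisfies α^3 = 886, so x^3 - 886 annihilates α. By the rational root test, a rational root p/q (in lowest terms) of x^3 - 886 would satisfy p^3 = 886 q^3, forcing q = 1 and p^3 = 886; but 886 is not a perfect cube, contradiction. A monic cubic over Q with no rational root is irreducible (any nontrivial factorization would include a linear factor). Hence x^3 - 886 is the minimal polynomial of α, and in particular [Q(α):Q] = 3.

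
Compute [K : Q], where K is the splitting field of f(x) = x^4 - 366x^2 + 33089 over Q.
[K : Q] = 4

Solving the quadratic in x^2: x^2 = (366 ± √(366^2 - 4·33089))/2 = (366 ± √1600)/2 = (366 ± 40)/2, giving x^2 = 163 or x^2 = 203. So f(x) = (x^2 - 163)(x^2 - 203) and the roots of f are ±√163, ±√203. Hence the splitting field is K = Q(√163, √203). Since 163 and 203 are distinct squarefree integers > 1, their product 33089 is not a perfect square, so √203 ∉ Q(√163). By the tower law [K:Q] = [Q(√163,√203):Q(√163)] · [Q(√163):Q] = 2 · 2 = 4.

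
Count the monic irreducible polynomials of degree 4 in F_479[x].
There are 13160735760 monic irreducible polynomials of degree 4 over F_479

Each element of F_{479^4} that lies in no proper subfield is a root of exactly one monic irreducible of degree 4 over F_479, and each such polynomial has 4 distinct roots in F_{479^4}. By Möbius inversion the count is N_479(4) = (1/4) Σ_{d|4} μ(4/d) · 479^d = (1/4)(μ(4)·479^1 + μ(2)·479^2 + μ(1)·479^4) = 52642943040/4 = 13160735760.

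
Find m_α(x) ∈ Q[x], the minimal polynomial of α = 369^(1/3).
m_α(x) = x^3 - 369

α satisfies α^3 = 369, so x^3 - 369 annihilates α. By the rational root test, a rational root p/q (in lowest terms) of x^3 - 369 would satisfy p^3 = 369 q^3, forcing q = 1 and p^3 = 369; but 369 is not a perfect cube, contradiction. A monic cubic over Q with no rational root is irreducible (any nontrivial factorization would include a linear factor). Hence x^3 - 369 is the minimal polynomial of α, and in particular [Q(α):Q] = 3.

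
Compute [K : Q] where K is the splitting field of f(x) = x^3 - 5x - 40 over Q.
[K : Q] = 6

By the rational root test, any rational root of the monic integer polynomial f(x) = x^3 - 5x - 40 must be an integer dividing the constant term -40, i.e. one of ±{1, 2, 4, 5, 8, 10, 20, 40}. Evaluating: f(1) = -44, f(-1) = -36, f(2) = -42, f(-2) = -38, f(4) = 4, f(-4) = -84, f(5) = 60, f(-5) = -140, f(8) = 432, f(-8) = -512, f(10) = 910, f(-10) = -990, f(20) = 7860, f(-20) = -7940, f(40) = 63760, f(-40) = -63840; none is 0, so f has no rational root and is therefore irreducible over Q (a cubic with no linear factor over a field is irreducible). For an irreducible cubic, the Galois group is A_3 or S_3 according as the discriminant disc(f) = -4a^3 - 27b^2 = -4·(-5)^3 - 27·(-40)^2 = -42700 is or is not a square in Q. Here disc(f) = -42700 is not a perfect square in Q, so the Galois group of f over Q is not contained in A_3 and must be all of S_3. The splitting field has degree |S_3| = 6 over Q, so [K : Q] = 6.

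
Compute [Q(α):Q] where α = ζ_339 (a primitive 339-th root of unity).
[Q(α):Q] = 224

The minimal polynomial of ζ_339 over Q is the 339-th cyclotomic polynomial Φ_339(x), which is irreducible over Q and has degree φ(339) = 224. Hence [Q(α):Q] = φ(339) = 224.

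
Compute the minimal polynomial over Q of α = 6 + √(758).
m_α(x) = x^2 - 12x - 722

From α - 6 = √(758), squaring gives (α - 6)^2 = 758, i.e. α^2 - 12α + 36 = 758, so α^2 - 12α - 722 = 0. The discriminant of x^2 - 12x - 722 is (-12)^2 - 4·(-722) = 144 + 2888 = 3032, and 4·(758) is not a perfect square in Q since 758 is squarefree and ≠ 1. Hence x^2 - 12x - 722 is irreducible over Q and is the minimal polynomial of α.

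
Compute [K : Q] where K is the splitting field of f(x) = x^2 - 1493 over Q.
[K : Q] = 2

f(x) = x^2 - 1493 factors as (x - √1493)(x + √1493). The splitting field is K = Q(√1493). Since 1493 is squarefree and > 1, it is not a perfect square, so x^2 - 1493 is irreducible over Q and [Q(√1493) : Q] = 2. Hence [K : Q] = 2.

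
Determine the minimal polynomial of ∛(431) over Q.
m_α(x) = x^3 - 431

α satisfies α^3 = 431, so x^3 - 431 annihilates α. By the rational root test, a rational root p/q (in lowest terms) of x^3 - 431 would satisfy p^3 = 431 q^3, forcing q = 1 and p^3 = 431; but 431 is not a perfect cube, contradiction. A monic cubic over Q with no rational root is irreducible (any nontrivial factorization would include a linear factor). Hence x^3 - 431 is the minimal polynomial of α, and in particular [Q(α):Q] = 3.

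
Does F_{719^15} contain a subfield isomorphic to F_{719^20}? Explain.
No: F_{719^20} is not a subfield of F_{719^15}

F_{p^m} embeds in F_{p^n} iff m | n. Here 20 ∤ 15 (since 15 = 0·20 + 15 with remainder 15 ≠ 0), so F_{719^20} is not a subfield of F_{719^15}. Equivalently: if it were, the tower law would give 20 = [F_{719^20}:F_719] dividing [F_{719^15}:F_719] = 15, contradiction.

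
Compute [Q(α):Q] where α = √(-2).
[Q(α):Q] = 2

[Q(α):Q] equals the degree of the minimal polynomial of α. Here α^2 = -2 and x^2 + 2 is irreducible (d = -2 is squarefree, ≠ 1, hence not a square), so deg(m_α) = 2. Thus [Q(α):Q] = 2.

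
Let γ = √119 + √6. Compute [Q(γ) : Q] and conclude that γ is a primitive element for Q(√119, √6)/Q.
[Q(γ) : Q] = 4 (equivalently, Q(γ) = Q(√119, √6))

Obviously Q(γ) ⊆ Q(√119, √6), and [Q(√119, √6):Q] = 4 (since 119, 6 are distinct squarefree integers > 1 with 714 not a perfect square). To show equality we compute the minimal polynomial of γ. From γ = √119 + √6: γ^2 = 119 + 2√(714) + 6 = 125 + 2√(714), so γ^2 - 125 = 2√(714); squaring, (γ^2 - 125)^2 = 4·714, i.e. γ^4 - 250γ^2 + 15625 - 2856 = 0, i.e. γ^4 - 250γ^2 + 12769 = 0. So γ is a root of x^4 - 250x^2 + 12769. This polynomial is irreducible over Q: it has no rational root (each ±√119 ± √6 is irrational), and any factorization into two quadratics over Q would force √(714) ∈ Q (pairing opposite roots) or √119, √6 ∈ Q (other pairings), all impossible. Hence [Q(γ):Q] = 4 = [Q(√119, √6):Q], so Q(γ) = Q(√119, √6).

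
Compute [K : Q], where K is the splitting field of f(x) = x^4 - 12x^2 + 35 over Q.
[K : Q] = 4

Solving the quadratic in x^2: x^2 = (12 ± √(12^2 - 4·35))/2 = (12 ± √4)/2 = (12 ± 2)/2, giving x^2 = 5 or x^2 = 7. So f(x) = (x^2 - 5)(x^2 - 7) and the roots of f are ±√5, ±√7. Hence the splitting field is K = Q(√5, √7). Since 5 and 7 are distinct squarefree integers > 1, their product 35 is not a perfect square, so √7 ∉ Q(√5). By the tower law [K:Q] = [Q(√5,√7):Q(√5)] · [Q(√5):Q] = 2 · 2 = 4.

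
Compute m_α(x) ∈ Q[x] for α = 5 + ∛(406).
m_α(x) = x^3 - 15x^2 + 75x - 531

Set β = α - 5 = ∛(406), so β^3 = 406. Then (α - 5)^3 - 406 = 0, i.e. α is a root of g(x) = (x - 5)^3 - 406 = x^3 - 15x^2 + 75x - 531. Since g(x) = h(x - 5) where h(x) = x^3 - 406, and h is irreducible over Q (because 406 is not a perfect cube, so h has no rational root, and a monic cubic with no rational root is irreducible), g is also irreducible (irreducibility is preserved under the substitution x → x - 5). Hence m_α(x) = x^3 - 15x^2 + 75x - 531.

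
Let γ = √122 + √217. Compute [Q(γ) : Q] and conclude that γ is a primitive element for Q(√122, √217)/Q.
[Q(γ) : Q] = 4 (equivalently, Q(γ) = Q(√122, √217))

Obviously Q(γ) ⊆ Q(√122, √217), and [Q(√122, √217):Q] = 4 (since 122, 217 are distinct squarefree integers > 1 with 26474 not a perfect square). To show equality we compute the minimal polynomial of γ. From γ = √122 + √217: γ^2 = 122 + 2√(26474) + 217 = 339 + 2√(26474), so γ^2 - 339 = 2√(26474); squaring, (γ^2 - 339)^2 = 4·26474, i.e. γ^4 - 678γ^2 + 114921 - 105896 = 0, i.e. γ^4 - 678γ^2 + 9025 = 0. So γ is a root of x^4 - 678x^2 + 9025. This polynomial is irreducible over Q: it has no rational root (each ±√122 ± √217 is irrational), and any factorization into two quadratics over Q would force √(26474) ∈ Q (pairing opposite roots) or √122, √217 ∈ Q (other pairings), all impossible. Hence [Q(γ):Q] = 4 = [Q(√122, √217):Q], so Q(γ) = Q(√122, √217).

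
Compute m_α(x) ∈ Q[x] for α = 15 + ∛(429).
m_α(x) = x^3 - 45x^2 + 675x - 3804

Set β = α - 15 = ∛(429), so β^3 = 429. Then (α - 15)^3 - 429 = 0, i.e. α is a root of g(x) = (x - 15)^3 - 429 = x^3 - 45x^2 + 675x - 3804. Since g(x) = h(x - 15) where h(x) = x^3 - 429, and h is irreducible over Q (because 429 is not a perfect cube, so h has no rational root, and a monic cubic with no rational root is irreducible), g is also irreducible (irreducibility is preserved under the substitution x → x - 15). Hence m_α(x) = x^3 - 45x^2 + 675x - 3804.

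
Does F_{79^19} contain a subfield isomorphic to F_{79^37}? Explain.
No: F_{79^37} is not a subfield of F_{79^19}

F_{p^m} embeds in F_{p^n} iff m | n. Here 37 ∤ 19 (since 19 = 0·37 + 19 with remainder 19 ≠ 0), so F_{79^37} is not a subfield of F_{79^19}. Equivalently: if it were, the tower law would give 37 = [F_{79^37}:F_79] dividing [F_{79^19}:F_79] = 19, contradiction.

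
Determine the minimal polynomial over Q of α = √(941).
m_α(x) = x^2 - 941

α satisfies α^2 - 941 = 0, so x^2 - 941 annihilates α. Since d = 941 is squarefree and ≠ 1, it is not a perfect square in Q, so x^2 - 941 has no rational root and is therefore irreducible over Q (a degree-2 polynomial over a field is irreducible iff it has no root). Hence m_α(x) = x^2 - 941.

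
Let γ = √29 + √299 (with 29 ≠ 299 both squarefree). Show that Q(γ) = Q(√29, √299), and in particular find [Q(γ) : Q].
[Q(γ) : Q] = 4 (equivalently, Q(γ) = Q(√29, √299))

Obviously Q(γ) ⊆ Q(√29, √299), and [Q(√29, √299):Q] = 4 (since 29, 299 are distinct squarefree integers > 1 with 8671 not a perfect square). To show equality we compute the minimal polynomial of γ. From γ = √29 + √299: γ^2 = 29 + 2√(8671) + 299 = 328 + 2√(8671), so γ^2 - 328 = 2√(8671); squaring, (γ^2 - 328)^2 = 4·8671, i.e. γ^4 - 656γ^2 + 107584 - 34684 = 0, i.e. γ^4 - 656γ^2 + 72900 = 0. So γ is a root of x^4 - 656x^2 + 72900. This polynomial is irreducible over Q: it has no rational root (each ±√29 ± √299 is irrational), and any factorization into two quadratics over Q would force √(8671) ∈ Q (pairing opposite roots) or √29, √299 ∈ Q (other pairings), all impossible. Hence [Q(γ):Q] = 4 = [Q(√29, √299):Q], so Q(γ) = Q(√29, √299).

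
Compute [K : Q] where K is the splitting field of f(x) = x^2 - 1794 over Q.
[K : Q] = 2

f(x) = x^2 - 1794 factors as (x - √1794)(x + √1794). The splitting field is K = Q(√1794). Since 1794 is squarefree and > 1, it is not a perfect square, so x^2 - 1794 is irreducible over Q and [Q(√1794) : Q] = 2. Hence [K : Q] = 2.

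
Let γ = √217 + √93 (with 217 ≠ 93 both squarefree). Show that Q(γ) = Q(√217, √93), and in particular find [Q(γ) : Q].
[Q(γ) : Q] = 4 (equivalently, Q(γ) = Q(√217, √93))

Obviously Q(γ) ⊆ Q(√217, √93), and [Q(√217, √93):Q] = 4 (since 217, 93 are distinct squarefree integers > 1 with 20181 not a perfect square). To show equality we compute the minimal polynomial of γ. From γ = √217 + √93: γ^2 = 217 + 2√(20181) + 93 = 310 + 2√(20181), so γ^2 - 310 = 2√(20181); squaring, (γ^2 - 310)^2 = 4·20181, i.e. γ^4 - 620γ^2 + 96100 - 80724 = 0, i.e. γ^4 - 620γ^2 + 15376 = 0. So γ is a root of x^4 - 620x^2 + 15376. This polynomial is irreducible over Q: it has no rational root (each ±√217 ± √93 is irrational), and any factorization into two quadratics over Q would force √(20181) ∈ Q (pairing opposite roots) or √217, √93 ∈ Q (other pairings), all impossible. Hence [Q(γ):Q] = 4 = [Q(√217, √93):Q], so Q(γ) = Q(√217, √93).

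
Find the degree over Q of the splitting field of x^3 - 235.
[K : Q] = 6

The roots of x^3 - 235 are ∛235, ω∛235, ω^2∛235 where ω = e^(2πi/3) is a primitive cube root of unity, so K = Q(∛235, ω). Now [Q(∛235):Q] = 3 (since 235 is not a perfect cube, x^3 - 235 is irreducible) and [Q(ω):Q] = 2. Both 2 and 3 divide [K:Q], and [K:Q] ≤ 3·2 = 6, so [K:Q] = 6. (Equivalently: Q(∛235) ⊂ R but ω ∉ R, so [K : Q(∛235)] = 2.)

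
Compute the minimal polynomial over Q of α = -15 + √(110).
m_α(x) = x^2 + 30x + 115

From α + 15 = √(110), squaring gives (α + 15)^2 = 110, i.e. α^2 + 30α + 225 = 110, so α^2 + 30α + 115 = 0. The discriminant of x^2 + 30x + 115 is (30)^2 - 4·(115) = 900 - 460 = 440, and 4·(110) is not a perfect square in Q since 110 is squarefree and ≠ 1. Hence x^2 + 30x + 115 is irreducible over Q and is the minimal polynomial of α.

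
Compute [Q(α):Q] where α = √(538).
[Q(α):Q] = 2

[Q(α):Q] equals the degree of the minimal polynomial of α. Here α^2 = 538 and x^2 - 538 is irreducible (d = 538 is squarefree, ≠ 1, hence not a square), so deg(m_α) = 2. Thus [Q(α):Q] = 2.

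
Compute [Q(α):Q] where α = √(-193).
[Q(α):Q] = 2

[Q(α):Q] equals the degree of the minimal polynomial of α. Here α^2 = -193 and x^2 + 193 is irreducible (d = -193 is squarefree, ≠ 1, hence not a square), so deg(m_α) = 2. Thus [Q(α):Q] = 2.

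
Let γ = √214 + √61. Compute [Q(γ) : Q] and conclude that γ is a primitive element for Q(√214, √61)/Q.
[Q(γ) : Q] = 4 (equivalently, Q(γ) = Q(√214, √61))

Obviously Q(γ) ⊆ Q(√214, √61), and [Q(√214, √61):Q] = 4 (since 214, 61 are distinct squarefree integers > 1 with 13054 not a perfect square). To show equality we compute the minimal polynomial of γ. From γ = √214 + √61: γ^2 = 214 + 2√(13054) + 61 = 275 + 2√(13054), so γ^2 - 275 = 2√(13054); squaring, (γ^2 - 275)^2 = 4·13054, i.e. γ^4 - 550γ^2 + 75625 - 52216 = 0, i.e. γ^4 - 550γ^2 + 23409 = 0. So γ is a root of x^4 - 550x^2 + 23409. This polynomial is irreducible over Q: it has no rational root (each ±√214 ± √61 is irrational), and any factorization into two quadratics over Q would force √(13054) ∈ Q (pairing opposite roots) or √214, √61 ∈ Q (other pairings), all impossible. Hence [Q(γ):Q] = 4 = [Q(√214, √61):Q], so Q(γ) = Q(√214, √61).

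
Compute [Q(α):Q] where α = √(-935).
[Q(α):Q] = 2

[Q(α):Q] equals the degree of the minimal polynomial of α. Here α^2 = -935 and x^2 + 935 is irreducible (d = -935 is squarefree, ≠ 1, hence not a square), so deg(m_α) = 2. Thus [Q(α):Q] = 2.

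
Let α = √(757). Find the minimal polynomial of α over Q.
m_α(x) = x^2 - 757

α satisfies α^2 - 757 = 0, so x^2 - 757 annihilates α. Since d = 757 is squarefree and ≠ 1, it is not a perfect square in Q, so x^2 - 757 has no rational root and is therefore irreducible over Q (a degree-2 polynomial over a field is irreducible iff it has no root). Hence m_α(x) = x^2 - 757.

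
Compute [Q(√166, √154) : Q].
[Q(√166, √154) : Q] = 4

[Q(√166):Q] = 2 (min poly x^2 - 166, irreducible since 166 is squarefree > 1). For the top step, suppose √154 ∈ Q(√166), say √154 = c + d√166 with c, d ∈ Q. Squaring: 154 = c^2 + 166d^2 + 2cd√166. Since √166 ∉ Q this forces 2cd = 0. If d = 0 then √154 = c ∈ Q, contradicting 154 squarefree > 1. If c = 0 then 154 = 166d^2, so 166·154 = (166d)^2 is a perfect square in Q — but 166·154 = 25564 is not a perfect square (since 166 and 154 are distinct squarefree integers). Contradiction. Hence √154 ∉ Q(√166), so x^2 - 154 stays irreducible over Q(√166) and [Q(√166, √154) : Q(√166)] = 2. By the tower law, [Q(√166, √154) : Q] = 2 · 2 = 4.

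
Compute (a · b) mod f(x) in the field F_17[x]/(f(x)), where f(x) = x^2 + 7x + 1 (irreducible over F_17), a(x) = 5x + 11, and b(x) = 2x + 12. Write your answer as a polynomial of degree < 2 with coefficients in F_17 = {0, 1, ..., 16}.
a · b ≡ 12x + 3 (mod f(x))

Multiply in F_17[x]: a(x)·b(x) = (5x + 11)·(2x + 12) = 10x^2 + 14x + 13. This has degree ≥ 2, so divide by f(x) over F_17: 10x^2 + 14x + 13 = (10)·(x^2 + 7x + 1) + (12x + 3). Hence a·b ≡ 12x + 3 (mod f). (F_17[x]/(f) is a field with 17^2 = 289 elements since f is irreducible of degree 2.)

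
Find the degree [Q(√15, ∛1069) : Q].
[Q(√15, ∛1069) : Q] = 6

Let L = Q(√15, ∛1069). Since Q(√15) ⊂ L and [Q(√15):Q] = 2, the tower law gives 2 | [L:Q]. Likewise Q(∛1069) ⊂ L with [Q(∛1069):Q] = 3 (because 1069 is not a perfect cube), so 3 | [L:Q]. As gcd(2,3) = 1, [L:Q] is divisible by 6. Conversely L is generated over Q by √15 and ∛1069, so [L:Q] ≤ 2·3 = 6. Therefore [Q(√15, ∛1069) : Q] = 6.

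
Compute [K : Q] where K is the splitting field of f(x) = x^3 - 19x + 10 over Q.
[K : Q] = 6

By the rational root test, any rational root of the monic integer polynomial f(x) = x^3 - 19x + 10 must be an integer dividing the constant term 10, i.e. one of ±{1, 2, 5, 10}. Evaluating: f(1) = -8, f(-1) = 28, f(2) = -20, f(-2) = 40, f(5) = 40, f(-5) = -20, f(10) = 820, f(-10) = -800; none is 0, so f has no rational root and is therefore irreducible over Q (a cubic with no linear factor over a field is irreducible). For an irreducible cubic, the Galois group is A_3 or S_3 according as the discriminant disc(f) = -4a^3 - 27b^2 = -4·(-19)^3 - 27·(10)^2 = 24736 is or is not a square in Q. Here disc(f) = 24736 is not a perfect square in Q, so the Galois group of f over Q is not contained in A_3 and must be all of S_3. The splitting field has degree |S_3| = 6 over Q, so [K : Q] = 6.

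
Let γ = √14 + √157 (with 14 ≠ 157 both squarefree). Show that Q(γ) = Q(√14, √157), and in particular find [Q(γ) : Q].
[Q(γ) : Q] = 4 (equivalently, Q(γ) = Q(√14, √157))

Obviously Q(γ) ⊆ Q(√14, √157), and [Q(√14, √157):Q] = 4 (since 14, 157 are distinct squarefree integers > 1 with 2198 not a perfect square). To show equality we compute the minimal polynomial of γ. From γ = √14 + √157: γ^2 = 14 + 2√(2198) + 157 = 171 + 2√(2198), so γ^2 - 171 = 2√(2198); squaring, (γ^2 - 171)^2 = 4·2198, i.e. γ^4 - 342γ^2 + 29241 - 8792 = 0, i.e. γ^4 - 342γ^2 + 20449 = 0. So γ is a root of x^4 - 342x^2 + 20449. This polynomial is irreducible over Q: it has no rational root (each ±√14 ± √157 is irrational), and any factorization into two quadratics over Q would force √(2198) ∈ Q (pairing opposite roots) or √14, √157 ∈ Q (other pairings), all impossible. Hence [Q(γ):Q] = 4 = [Q(√14, √157):Q], so Q(γ) = Q(√14, √157).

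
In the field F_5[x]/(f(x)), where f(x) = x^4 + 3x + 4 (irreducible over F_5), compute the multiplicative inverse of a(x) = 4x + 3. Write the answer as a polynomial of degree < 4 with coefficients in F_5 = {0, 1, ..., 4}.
a(x)^(-1) ≡ 4x^3 + 2x^2 + x (mod f(x))

Since f is irreducible over F_5, F_5[x]/(f) is a field and a(x) ≠ 0 has an inverse. Apply the extended Euclidean algorithm to f(x) and a(x) in F_5[x]: f(x) = (4x^3 + 2x^2 + x)·a(x) + (4). The last nonzero remainder is the constant 4 = gcd(f, a) in F_5. Back-substituting through the division chain expresses 4 = s(x)·a(x) + t(x)·f(x) with s(x) ≡ x^3 + 3x^2 + 4x (mod f), so (x^3 + 3x^2 + 4x)·a(x) ≡ 4 (mod f). Multiplying by 4^(-1) ≡ 4 in F_5 gives a(x)^(-1) ≡ 4·(x^3 + 3x^2 + 4x) ≡ 4x^3 + 2x^2 + x (mod f). Check: (4x + 3)·(4x^3 + 2x^2 + x) = x^4 + 3x ≡ 1 (mod x^4 + 3x + 4).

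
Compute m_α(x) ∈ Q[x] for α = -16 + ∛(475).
m_α(x) = x^3 + 48x^2 + 768x + 3621

Set β = α + 16 = ∛(475), so β^3 = 475. Then (α + 16)^3 - 475 = 0, i.e. α is a root of g(x) = (x + 16)^3 - 475 = x^3 + 48x^2 + 768x + 3621. Since g(x) = h(x + 16) where h(x) = x^3 - 475, and h is irreducible over Q (because 475 is not a perfect cube, so h has no rational root, and a monic cubic with no rational root is irreducible), g is also irreducible (irreducibility is preserved under the substitution x → x + 16). Hence m_α(x) = x^3 + 48x^2 + 768x + 3621.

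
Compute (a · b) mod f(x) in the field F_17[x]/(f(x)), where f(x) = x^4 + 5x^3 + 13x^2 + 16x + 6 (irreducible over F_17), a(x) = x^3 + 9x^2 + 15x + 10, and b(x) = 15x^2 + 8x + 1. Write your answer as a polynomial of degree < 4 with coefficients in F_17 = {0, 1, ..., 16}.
a · b ≡ x^3 + 5x^2 + 5x + 10 (mod f(x))

Multiply in F_17[x]: a(x)·b(x) = (x^3 + 9x^2 + 15x + 10)·(15x^2 + 8x + 1) = 15x^5 + 7x^4 + 9x^3 + 7x^2 + 10x + 10. This has degree ≥ 4, so divide by f(x) over F_17: 15x^5 + 7x^4 + 9x^3 + 7x^2 + 10x + 10 = (15x)·(x^4 + 5x^3 + 13x^2 + 16x + 6) + (x^3 + 5x^2 + 5x + 10). Hence a·b ≡ x^3 + 5x^2 + 5x + 10 (mod f). (F_17[x]/(f) is a field with 17^4 = 83521 elements since f is irreducible of degree 4.)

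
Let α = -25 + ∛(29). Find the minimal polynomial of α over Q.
m_α(x) = x^3 + 75x^2 + 1875x + 15596

Set β = α + 25 = ∛(29), so β^3 = 29. Then (α + 25)^3 - 29 = 0, i.e. α is a root of g(x) = (x + 25)^3 - 29 = x^3 + 75x^2 + 1875x + 15596. Since g(x) = h(x + 25) where h(x) = x^3 - 29, and h is irreducible over Q (because 29 is not a perfect cube, so h has no rational root, and a monic cubic with no rational root is irreducible), g is also irreducible (irreducibility is preserved under the substitution x → x + 25). Hence m_α(x) = x^3 + 75x^2 + 1875x + 15596.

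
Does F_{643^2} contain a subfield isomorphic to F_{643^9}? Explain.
No: F_{643^9} is not a subfield of F_{643^2}

F_{p^m} embeds in F_{p^n} iff m | n. Here 9 ∤ 2 (since 2 = 0·9 + 2 with remainder 2 ≠ 0), so F_{643^9} is not a subfield of F_{643^2}. Equivalently: if it were, the tower law would give 9 = [F_{643^9}:F_643] dividing [F_{643^2}:F_643] = 2, contradiction.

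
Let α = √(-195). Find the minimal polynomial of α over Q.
m_α(x) = x^2 + 195

α satisfies α^2 + 195 = 0, so x^2 + 195 annihilates α. Since d = -195 is squarefree and ≠ 1, it is not a perfect square in Q, so x^2 + 195 has no rational root and is therefore irreducible over Q (a degree-2 polynomial over a field is irreducible iff it has no root). Hence m_α(x) = x^2 + 195.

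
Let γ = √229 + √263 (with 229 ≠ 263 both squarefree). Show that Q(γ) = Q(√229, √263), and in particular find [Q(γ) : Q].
[Q(γ) : Q] = 4 (equivalently, Q(γ) = Q(√229, √263))

Obviously Q(γ) ⊆ Q(√229, √263), and [Q(√229, √263):Q] = 4 (since 229, 263 are distinct squarefree integers > 1 with 60227 not a perfect square). To show equality we compute the minimal polynomial of γ. From γ = √229 + √263: γ^2 = 229 + 2√(60227) + 263 = 492 + 2√(60227), so γ^2 - 492 = 2√(60227); squaring, (γ^2 - 492)^2 = 4·60227, i.e. γ^4 - 984γ^2 + 242064 - 240908 = 0, i.e. γ^4 - 984γ^2 + 1156 = 0. So γ is a root of x^4 - 984x^2 + 1156. This polynomial is irreducible over Q: it has no rational root (each ±√229 ± √263 is irrational), and any factorization into two quadratics over Q would force √(60227) ∈ Q (pairing opposite roots) or √229, √263 ∈ Q (other pairings), all impossible. Hence [Q(γ):Q] = 4 = [Q(√229, √263):Q], so Q(γ) = Q(√229, √263).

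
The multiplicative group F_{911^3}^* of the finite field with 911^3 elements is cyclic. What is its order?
|F_{911^3}^*| = 756058030

F_{911^3} has 911^3 = 756058031 elements; its multiplicative group consists of all nonzero elements, so |F_{911^3}^*| = 756058031 - 1 = 756058030. (It is cyclic since any finite subgroup of the multiplicative group of a field is cyclic.)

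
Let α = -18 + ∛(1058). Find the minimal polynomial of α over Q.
m_α(x) = x^3 + 54x^2 + 972x + 4774

Set β = α + 18 = ∛(1058), so β^3 = 1058. Then (α + 18)^3 - 1058 = 0, i.e. α is a root of g(x) = (x + 18)^3 - 1058 = x^3 + 54x^2 + 972x + 4774. Since g(x) = h(x + 18) where h(x) = x^3 - 1058, and h is irreducible over Q (because 1058 is not a perfect cube, so h has no rational root, and a monic cubic with no rational root is irreducible), g is also irreducible (irreducibility is preserved under the substitution x → x + 18). Hence m_α(x) = x^3 + 54x^2 + 972x + 4774.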